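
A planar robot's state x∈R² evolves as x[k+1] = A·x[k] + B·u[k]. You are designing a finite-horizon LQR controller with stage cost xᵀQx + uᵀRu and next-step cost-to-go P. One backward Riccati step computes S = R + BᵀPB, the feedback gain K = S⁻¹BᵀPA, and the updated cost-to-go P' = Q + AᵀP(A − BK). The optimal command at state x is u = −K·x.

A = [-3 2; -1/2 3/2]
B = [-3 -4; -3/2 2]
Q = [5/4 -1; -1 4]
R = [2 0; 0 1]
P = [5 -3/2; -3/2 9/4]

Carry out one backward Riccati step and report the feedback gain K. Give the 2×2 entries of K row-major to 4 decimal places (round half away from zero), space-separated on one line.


BᵀP = [-12.7500 1.1250; -23.0000 10.5000]
S = R + BᵀPB = [2 0; 0 1] + [36.5625 53.2500; 53.2500 113.0000] = [38.5625 53.2500; 53.2500 114.0000]
BᵀPA = [37.6875 -23.8125; 63.7500 -30.2500]
K = S⁻¹·BᵀPA = [0.5778 -0.7073; 0.2893 0.0650]
A−BK = [-0.1093 0.1382; -0.2119 0.3089]
AᵀP(A−BK) = [0.8427 -0.9268; -0.9268 1.1870]
P' = Q + AᵀP(A−BK) = [2.0927 -1.9268; -1.9268 5.1870]
tr(P') = 7.2797

0.5778 -0.7073 0.2893 0.0650


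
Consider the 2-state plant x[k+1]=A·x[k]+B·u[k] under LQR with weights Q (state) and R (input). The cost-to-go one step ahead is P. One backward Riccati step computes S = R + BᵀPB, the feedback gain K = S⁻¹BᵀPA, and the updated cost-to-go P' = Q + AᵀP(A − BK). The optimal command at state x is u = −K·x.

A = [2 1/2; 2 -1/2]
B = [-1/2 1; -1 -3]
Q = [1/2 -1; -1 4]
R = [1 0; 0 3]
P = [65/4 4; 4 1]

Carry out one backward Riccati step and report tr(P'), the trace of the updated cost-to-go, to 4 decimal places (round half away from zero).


14.4200

BᵀP = [-12.1250 -3.0000; 4.2500 1.0000]
S = R + BᵀPB = [1 0; 0 3] + [9.0625 -3.1250; -3.1250 1.2500] = [10.0625 -3.1250; -3.1250 4.2500]
BᵀPA = [-30.2500 -4.5625; 10.5000 1.6250]
K = S⁻¹·BᵀPA = [-2.9015 -0.4337; 0.3371 0.0634]
A−BK = [0.2121 0.2197; 0.1098 -0.7434]
AᵀP(A−BK) = [9.6894 1.4640; 1.4640 0.2306]
P' = Q + AᵀP(A−BK) = [10.1894 0.4640; 0.4640 4.2306]
tr(P') = 14.4200


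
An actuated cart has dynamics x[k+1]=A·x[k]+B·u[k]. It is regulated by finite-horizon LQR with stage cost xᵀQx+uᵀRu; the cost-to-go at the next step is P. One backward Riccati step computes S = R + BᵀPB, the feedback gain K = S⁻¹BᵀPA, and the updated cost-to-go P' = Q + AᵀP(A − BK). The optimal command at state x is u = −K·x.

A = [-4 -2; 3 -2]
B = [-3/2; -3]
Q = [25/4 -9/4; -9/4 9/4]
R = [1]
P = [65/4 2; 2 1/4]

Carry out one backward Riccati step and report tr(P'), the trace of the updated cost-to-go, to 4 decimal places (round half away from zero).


13.9284

BᵀP = [-30.3750 -3.7500]
S = R + BᵀPB = [1] + [56.8125] = [57.8125]
BᵀPA = [110.2500 68.2500]
K = S⁻¹·BᵀPA = [1.9070 1.1805]
A−BK = [-1.1395 -0.2292; 8.7211 1.5416]
AᵀP(A−BK) = [4.0003 2.3454; 2.3454 1.4281]
P' = Q + AᵀP(A−BK) = [10.2503 0.0954; 0.0954 3.6781]
tr(P') = 13.9284


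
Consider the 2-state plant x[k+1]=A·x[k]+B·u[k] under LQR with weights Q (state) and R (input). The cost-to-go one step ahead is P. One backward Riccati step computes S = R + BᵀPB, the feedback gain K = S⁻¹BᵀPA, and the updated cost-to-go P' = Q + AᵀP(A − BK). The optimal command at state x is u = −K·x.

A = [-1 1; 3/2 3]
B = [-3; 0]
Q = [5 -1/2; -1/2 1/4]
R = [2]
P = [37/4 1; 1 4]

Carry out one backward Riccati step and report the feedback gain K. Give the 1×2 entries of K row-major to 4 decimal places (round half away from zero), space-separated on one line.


0.2727 -0.4311

BᵀP = [-27.7500 -3.0000]
S = R + BᵀPB = [2] + [83.2500] = [85.2500]
BᵀPA = [23.2500 -36.7500]
K = S⁻¹·BᵀPA = [0.2727 -0.4311]
A−BK = [-0.1818 -0.2933; 1.5000 3.0000]
AᵀP(A−BK) = [8.9091 17.2727; 17.2727 35.4076]
P' = Q + AᵀP(A−BK) = [13.9091 16.7727; 16.7727 35.6576]
tr(P') = 49.5667


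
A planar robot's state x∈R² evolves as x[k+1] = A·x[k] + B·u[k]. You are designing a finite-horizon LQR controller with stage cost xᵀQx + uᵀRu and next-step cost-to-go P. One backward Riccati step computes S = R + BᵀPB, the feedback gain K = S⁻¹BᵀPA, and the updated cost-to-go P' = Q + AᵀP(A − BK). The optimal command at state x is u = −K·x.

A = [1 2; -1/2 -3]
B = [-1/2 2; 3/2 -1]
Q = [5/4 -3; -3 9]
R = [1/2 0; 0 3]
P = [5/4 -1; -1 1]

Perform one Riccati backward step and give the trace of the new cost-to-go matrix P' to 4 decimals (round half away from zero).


BᵀP = [-2.1250 2.0000; 3.5000 -3.0000]
S = R + BᵀPB = [1/2 0; 0 3] + [4.0625 -6.2500; -6.2500 10.0000] = [4.5625 -6.2500; -6.2500 13.0000]
BᵀPA = [-3.1250 -10.2500; 5.0000 16.0000]
K = S⁻¹·BᵀPA = [-0.4630 -1.6420; 0.1620 0.4414]
A−BK = [0.4444 0.2963; 0.3565 -0.0957]
AᵀP(A−BK) = [0.2431 0.6620; 0.6620 2.1080]
P' = Q + AᵀP(A−BK) = [1.4931 -2.3380; -2.3380 11.1080]
tr(P') = 12.6011

12.6011


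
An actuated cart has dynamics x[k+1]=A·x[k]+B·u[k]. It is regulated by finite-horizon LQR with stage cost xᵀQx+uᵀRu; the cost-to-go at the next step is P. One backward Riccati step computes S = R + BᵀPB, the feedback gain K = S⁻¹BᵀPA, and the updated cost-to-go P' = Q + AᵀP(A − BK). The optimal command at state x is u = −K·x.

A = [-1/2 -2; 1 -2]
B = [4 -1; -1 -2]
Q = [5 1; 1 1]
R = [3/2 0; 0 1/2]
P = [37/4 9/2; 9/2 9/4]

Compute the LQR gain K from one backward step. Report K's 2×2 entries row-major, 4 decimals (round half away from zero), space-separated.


-0.0657 -0.3699 -0.1111 0.8388

BᵀP = [32.5000 15.7500; -18.2500 -9.0000]
S = R + BᵀPB = [3/2 0; 0 1/2] + [114.2500 -64.0000; -64.0000 36.2500] = [115.7500 -64.0000; -64.0000 36.7500]
BᵀPA = [-0.5000 -96.5000; 0.1250 54.5000]
K = S⁻¹·BᵀPA = [-0.0657 -0.3699; -0.1111 0.8388]
A−BK = [-0.3481 0.3184; 0.7121 -0.6923]
AᵀP(A−BK) = [0.0435 -0.0398; -0.0398 0.5893]
P' = Q + AᵀP(A−BK) = [5.0435 0.9602; 0.9602 1.5893]
tr(P') = 6.6328


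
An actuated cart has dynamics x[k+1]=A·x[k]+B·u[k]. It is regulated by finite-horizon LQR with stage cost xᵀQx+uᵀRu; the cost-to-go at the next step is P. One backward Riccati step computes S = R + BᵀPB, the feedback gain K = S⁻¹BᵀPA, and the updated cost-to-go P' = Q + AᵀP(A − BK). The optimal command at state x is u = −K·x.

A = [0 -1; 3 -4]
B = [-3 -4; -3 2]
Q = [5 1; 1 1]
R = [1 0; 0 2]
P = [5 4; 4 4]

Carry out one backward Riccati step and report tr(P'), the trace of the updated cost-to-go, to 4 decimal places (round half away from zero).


8.1039

BᵀP = [-27.0000 -24.0000; -12.0000 -8.0000]
S = R + BᵀPB = [1 0; 0 2] + [153.0000 60.0000; 60.0000 32.0000] = [154.0000 60.0000; 60.0000 34.0000]
BᵀPA = [-72.0000 123.0000; -24.0000 44.0000]
K = S⁻¹·BᵀPA = [-0.6161 0.9425; 0.3814 -0.3692]
A−BK = [-0.3227 0.3509; 0.3888 -0.4340]
AᵀP(A−BK) = [0.7922 -0.9976; -0.9976 1.3117]
P' = Q + AᵀP(A−BK) = [5.7922 0.0024; 0.0024 2.3117]
tr(P') = 8.1039


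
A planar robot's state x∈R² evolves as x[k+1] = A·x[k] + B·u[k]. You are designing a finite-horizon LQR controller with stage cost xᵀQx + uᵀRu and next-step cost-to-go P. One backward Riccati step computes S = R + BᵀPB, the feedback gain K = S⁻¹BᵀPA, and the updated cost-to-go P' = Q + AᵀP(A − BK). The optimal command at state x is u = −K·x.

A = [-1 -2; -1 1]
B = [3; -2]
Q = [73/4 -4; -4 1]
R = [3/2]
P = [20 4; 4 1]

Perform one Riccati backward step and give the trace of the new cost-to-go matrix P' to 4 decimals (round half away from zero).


21.0318

BᵀP = [52.0000 10.0000]
S = R + BᵀPB = [3/2] + [136.0000] = [137.5000]
BᵀPA = [-62.0000 -94.0000]
K = S⁻¹·BᵀPA = [-0.4509 -0.6836]
A−BK = [0.3527 0.0509; -1.9018 -0.3673]
AᵀP(A−BK) = [1.0436 0.6145; 0.6145 0.7382]
P' = Q + AᵀP(A−BK) = [19.2936 -3.3855; -3.3855 1.7382]
tr(P') = 21.0318


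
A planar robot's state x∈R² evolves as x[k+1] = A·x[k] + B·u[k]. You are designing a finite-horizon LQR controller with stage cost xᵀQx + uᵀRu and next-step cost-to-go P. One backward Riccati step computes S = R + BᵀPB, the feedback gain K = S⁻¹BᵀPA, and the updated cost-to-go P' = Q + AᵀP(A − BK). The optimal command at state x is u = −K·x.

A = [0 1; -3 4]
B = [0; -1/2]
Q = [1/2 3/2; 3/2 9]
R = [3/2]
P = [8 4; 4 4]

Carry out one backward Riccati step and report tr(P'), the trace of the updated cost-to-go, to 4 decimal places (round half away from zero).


95.1000

BᵀP = [-2.0000 -2.0000]
S = R + BᵀPB = [3/2] + [1.0000] = [2.5000]
BᵀPA = [6.0000 -10.0000]
K = S⁻¹·BᵀPA = [2.4000 -4.0000]
A−BK = [0.0000 1.0000; -1.8000 2.0000]
AᵀP(A−BK) = [21.6000 -36.0000; -36.0000 64.0000]
P' = Q + AᵀP(A−BK) = [22.1000 -34.5000; -34.5000 73.0000]
tr(P') = 95.1000


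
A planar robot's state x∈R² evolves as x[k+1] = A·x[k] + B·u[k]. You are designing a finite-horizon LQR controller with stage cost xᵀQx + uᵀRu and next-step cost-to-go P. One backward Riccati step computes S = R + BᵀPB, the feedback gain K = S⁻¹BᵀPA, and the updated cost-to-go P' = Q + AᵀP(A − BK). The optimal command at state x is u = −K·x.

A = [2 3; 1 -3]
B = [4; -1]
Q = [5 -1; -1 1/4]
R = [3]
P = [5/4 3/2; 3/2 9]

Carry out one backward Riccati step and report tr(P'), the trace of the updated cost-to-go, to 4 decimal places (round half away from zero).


70.6875

BᵀP = [3.5000 -3.0000]
S = R + BᵀPB = [3] + [17.0000] = [20.0000]
BᵀPA = [4.0000 19.5000]
K = S⁻¹·BᵀPA = [0.2000 0.9750]
A−BK = [1.2000 -0.9000; 1.2000 -2.0250]
AᵀP(A−BK) = [19.2000 -27.9000; -27.9000 46.2375]
P' = Q + AᵀP(A−BK) = [24.2000 -28.9000; -28.9000 46.4875]
tr(P') = 70.6875


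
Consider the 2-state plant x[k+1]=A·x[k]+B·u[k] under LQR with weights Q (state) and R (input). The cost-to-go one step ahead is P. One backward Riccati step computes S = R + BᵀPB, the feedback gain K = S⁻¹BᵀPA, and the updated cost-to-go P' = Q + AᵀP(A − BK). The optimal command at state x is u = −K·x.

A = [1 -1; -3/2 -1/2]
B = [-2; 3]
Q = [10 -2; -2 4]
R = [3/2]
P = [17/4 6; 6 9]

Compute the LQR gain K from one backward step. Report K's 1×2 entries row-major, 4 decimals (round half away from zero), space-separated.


-0.4727 -0.6182

BᵀP = [9.5000 15.0000]
S = R + BᵀPB = [3/2] + [26.0000] = [27.5000]
BᵀPA = [-13.0000 -17.0000]
K = S⁻¹·BᵀPA = [-0.4727 -0.6182]
A−BK = [0.0545 -2.2364; -0.0818 1.3545]
AᵀP(A−BK) = [0.3545 0.4636; 0.4636 1.9909]
P' = Q + AᵀP(A−BK) = [10.3545 -1.5364; -1.5364 5.9909]
tr(P') = 16.3455


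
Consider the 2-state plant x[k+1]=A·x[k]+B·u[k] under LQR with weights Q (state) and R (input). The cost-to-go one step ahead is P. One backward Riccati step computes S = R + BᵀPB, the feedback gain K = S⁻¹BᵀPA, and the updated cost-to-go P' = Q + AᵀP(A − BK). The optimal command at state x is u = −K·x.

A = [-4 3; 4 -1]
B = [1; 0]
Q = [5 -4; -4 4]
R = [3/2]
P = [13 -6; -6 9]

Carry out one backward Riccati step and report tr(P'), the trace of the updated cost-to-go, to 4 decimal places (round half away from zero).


177.0000

BᵀP = [13.0000 -6.0000]
S = R + BᵀPB = [3/2] + [13.0000] = [14.5000]
BᵀPA = [-76.0000 45.0000]
K = S⁻¹·BᵀPA = [-5.2414 3.1034]
A−BK = [1.2414 -0.1034; 4.0000 -1.0000]
AᵀP(A−BK) = [145.6552 -52.1379; -52.1379 22.3448]
P' = Q + AᵀP(A−BK) = [150.6552 -56.1379; -56.1379 26.3448]
tr(P') = 177.0000


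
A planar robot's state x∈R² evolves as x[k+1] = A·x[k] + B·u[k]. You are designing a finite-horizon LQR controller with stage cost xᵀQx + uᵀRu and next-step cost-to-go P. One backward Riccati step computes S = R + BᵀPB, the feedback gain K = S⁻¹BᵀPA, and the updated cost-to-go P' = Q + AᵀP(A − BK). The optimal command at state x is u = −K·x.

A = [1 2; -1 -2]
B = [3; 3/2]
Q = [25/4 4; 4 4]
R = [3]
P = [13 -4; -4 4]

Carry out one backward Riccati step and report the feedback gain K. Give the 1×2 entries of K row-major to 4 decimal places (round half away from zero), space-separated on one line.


0.4194 0.8387

BᵀP = [33.0000 -6.0000]
S = R + BᵀPB = [3] + [90.0000] = [93.0000]
BᵀPA = [39.0000 78.0000]
K = S⁻¹·BᵀPA = [0.4194 0.8387]
A−BK = [-0.2581 -0.5161; -1.6290 -3.2581]
AᵀP(A−BK) = [8.6452 17.2903; 17.2903 34.5806]
P' = Q + AᵀP(A−BK) = [14.8952 21.2903; 21.2903 38.5806]
tr(P') = 53.4758


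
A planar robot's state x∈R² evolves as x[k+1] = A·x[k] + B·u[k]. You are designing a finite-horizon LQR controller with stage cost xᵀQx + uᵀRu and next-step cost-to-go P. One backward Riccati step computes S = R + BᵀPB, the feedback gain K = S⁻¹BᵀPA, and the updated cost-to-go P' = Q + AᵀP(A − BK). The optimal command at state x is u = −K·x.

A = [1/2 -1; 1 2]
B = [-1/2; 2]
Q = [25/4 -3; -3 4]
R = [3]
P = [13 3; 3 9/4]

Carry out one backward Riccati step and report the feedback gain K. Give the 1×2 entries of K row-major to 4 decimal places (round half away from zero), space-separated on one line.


BᵀP = [-0.5000 3.0000]
S = R + BᵀPB = [3] + [6.2500] = [9.2500]
BᵀPA = [2.7500 6.5000]
K = S⁻¹·BᵀPA = [0.2973 0.7027]
A−BK = [0.6486 -0.6486; 0.4054 0.5946]
AᵀP(A−BK) = [7.6824 -3.9324; -3.9324 5.4324]
P' = Q + AᵀP(A−BK) = [13.9324 -6.9324; -6.9324 9.4324]
tr(P') = 23.3649

0.2973 0.7027


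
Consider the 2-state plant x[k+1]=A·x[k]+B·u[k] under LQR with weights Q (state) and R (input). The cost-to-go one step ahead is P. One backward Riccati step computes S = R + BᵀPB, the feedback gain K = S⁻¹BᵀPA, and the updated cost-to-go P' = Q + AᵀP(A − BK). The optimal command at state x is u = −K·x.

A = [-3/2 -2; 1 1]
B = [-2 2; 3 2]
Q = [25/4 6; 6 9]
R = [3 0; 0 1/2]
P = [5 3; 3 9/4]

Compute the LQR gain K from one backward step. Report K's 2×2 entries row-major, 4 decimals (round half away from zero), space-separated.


0.2931 0.3518 -0.2496 -0.3986

BᵀP = [-1.0000 0.7500; 16.0000 10.5000]
S = R + BᵀPB = [3 0; 0 1/2] + [4.2500 -0.5000; -0.5000 53.0000] = [7.2500 -0.5000; -0.5000 53.5000]
BᵀPA = [2.2500 2.7500; -13.5000 -21.5000]
K = S⁻¹·BᵀPA = [0.2931 0.3518; -0.2496 -0.3986]
A−BK = [-0.4145 -0.4992; 0.6198 0.7417]
AᵀP(A−BK) = [0.4709 0.5776; 0.5776 0.7130]
P' = Q + AᵀP(A−BK) = [6.7209 6.5776; 6.5776 9.7130]
tr(P') = 16.4339


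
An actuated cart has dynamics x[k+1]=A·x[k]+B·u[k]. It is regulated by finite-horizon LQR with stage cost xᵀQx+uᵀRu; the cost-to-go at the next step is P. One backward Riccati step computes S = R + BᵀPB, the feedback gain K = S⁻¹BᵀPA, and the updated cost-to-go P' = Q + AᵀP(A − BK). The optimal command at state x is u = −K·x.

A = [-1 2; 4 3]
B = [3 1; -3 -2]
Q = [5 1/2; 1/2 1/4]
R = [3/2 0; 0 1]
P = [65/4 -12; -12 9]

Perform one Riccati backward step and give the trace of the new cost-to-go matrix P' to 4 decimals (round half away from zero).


BᵀP = [84.7500 -63.0000; 40.2500 -30.0000]
S = R + BᵀPB = [3/2 0; 0 1] + [443.2500 210.7500; 210.7500 100.2500] = [444.7500 210.7500; 210.7500 101.2500]
BᵀPA = [-336.7500 -19.5000; -160.2500 -9.5000]
K = S⁻¹·BᵀPA = [-0.5253 0.0451; -0.4893 -0.1877]
A−BK = [1.0652 2.0524; 1.4455 2.7599]
AᵀP(A−BK) = [0.9427 0.6082; 0.6082 1.0963]
P' = Q + AᵀP(A−BK) = [5.9427 1.1082; 1.1082 1.3463]
tr(P') = 7.2890

7.2890


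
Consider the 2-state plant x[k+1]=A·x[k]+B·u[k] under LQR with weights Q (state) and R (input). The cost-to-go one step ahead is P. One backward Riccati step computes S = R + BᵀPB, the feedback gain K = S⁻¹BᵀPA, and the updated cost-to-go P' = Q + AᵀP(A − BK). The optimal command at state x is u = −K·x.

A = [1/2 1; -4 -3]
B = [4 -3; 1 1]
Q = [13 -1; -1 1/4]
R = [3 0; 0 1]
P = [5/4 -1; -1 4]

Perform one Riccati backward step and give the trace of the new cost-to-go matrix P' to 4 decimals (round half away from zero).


29.2309

BᵀP = [4.0000 0.0000; -4.7500 7.0000]
S = R + BᵀPB = [3 0; 0 1] + [16.0000 -12.0000; -12.0000 21.2500] = [19.0000 -12.0000; -12.0000 22.2500]
BᵀPA = [2.0000 4.0000; -30.3750 -25.7500]
K = S⁻¹·BᵀPA = [-1.1480 -0.7892; -1.9843 -1.5830]
A−BK = [-0.8610 -0.5919; -0.8677 -0.6278]
AᵀP(A−BK) = [10.3352 7.6211; 7.6211 5.6457]
P' = Q + AᵀP(A−BK) = [23.3352 6.6211; 6.6211 5.8957]
tr(P') = 29.2309


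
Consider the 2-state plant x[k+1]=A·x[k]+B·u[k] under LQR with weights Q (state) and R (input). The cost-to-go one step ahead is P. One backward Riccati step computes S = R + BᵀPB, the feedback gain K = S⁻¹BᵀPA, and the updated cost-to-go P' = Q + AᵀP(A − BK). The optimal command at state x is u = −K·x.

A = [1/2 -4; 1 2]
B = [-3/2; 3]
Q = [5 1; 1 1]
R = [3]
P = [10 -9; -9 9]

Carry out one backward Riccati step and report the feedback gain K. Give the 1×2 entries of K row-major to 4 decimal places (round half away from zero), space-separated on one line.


0.1040 1.3280

BᵀP = [-42.0000 40.5000]
S = R + BᵀPB = [3] + [184.5000] = [187.5000]
BᵀPA = [19.5000 249.0000]
K = S⁻¹·BᵀPA = [0.1040 1.3280]
A−BK = [0.6560 -2.0080; 0.6880 -1.9840]
AᵀP(A−BK) = [0.4720 -0.8960; -0.8960 9.3280]
P' = Q + AᵀP(A−BK) = [5.4720 0.1040; 0.1040 10.3280]
tr(P') = 15.8000


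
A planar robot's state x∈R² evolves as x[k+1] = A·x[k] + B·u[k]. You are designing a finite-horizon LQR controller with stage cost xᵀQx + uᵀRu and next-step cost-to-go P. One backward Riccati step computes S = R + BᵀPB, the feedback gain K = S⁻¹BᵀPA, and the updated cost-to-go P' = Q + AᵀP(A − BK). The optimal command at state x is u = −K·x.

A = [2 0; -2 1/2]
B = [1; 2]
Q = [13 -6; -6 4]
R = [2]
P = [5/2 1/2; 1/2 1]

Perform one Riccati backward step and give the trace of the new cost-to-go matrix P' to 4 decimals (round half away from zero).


26.7202

BᵀP = [3.5000 2.5000]
S = R + BᵀPB = [2] + [8.5000] = [10.5000]
BᵀPA = [2.0000 1.2500]
K = S⁻¹·BᵀPA = [0.1905 0.1190]
A−BK = [1.8095 -0.1190; -2.3810 0.2619]
AᵀP(A−BK) = [9.6190 -0.7381; -0.7381 0.1012]
P' = Q + AᵀP(A−BK) = [22.6190 -6.7381; -6.7381 4.1012]
tr(P') = 26.7202


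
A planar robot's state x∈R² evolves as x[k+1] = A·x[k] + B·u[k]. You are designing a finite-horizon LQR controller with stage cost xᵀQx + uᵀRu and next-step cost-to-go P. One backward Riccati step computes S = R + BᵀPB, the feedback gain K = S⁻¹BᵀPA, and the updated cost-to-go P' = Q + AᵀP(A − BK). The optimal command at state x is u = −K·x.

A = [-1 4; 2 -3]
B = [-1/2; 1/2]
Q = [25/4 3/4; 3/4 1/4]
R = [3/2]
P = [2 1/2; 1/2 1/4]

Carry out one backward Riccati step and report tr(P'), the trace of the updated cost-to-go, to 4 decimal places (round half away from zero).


25.8103

BᵀP = [-0.7500 -0.1250]
S = R + BᵀPB = [3/2] + [0.3125] = [1.8125]
BᵀPA = [0.5000 -2.6250]
K = S⁻¹·BᵀPA = [0.2759 -1.4483]
A−BK = [-0.8621 3.2759; 1.8621 -2.2759]
AᵀP(A−BK) = [0.8621 -3.2759; -3.2759 18.4483]
P' = Q + AᵀP(A−BK) = [7.1121 -2.5259; -2.5259 18.6983]
tr(P') = 25.8103


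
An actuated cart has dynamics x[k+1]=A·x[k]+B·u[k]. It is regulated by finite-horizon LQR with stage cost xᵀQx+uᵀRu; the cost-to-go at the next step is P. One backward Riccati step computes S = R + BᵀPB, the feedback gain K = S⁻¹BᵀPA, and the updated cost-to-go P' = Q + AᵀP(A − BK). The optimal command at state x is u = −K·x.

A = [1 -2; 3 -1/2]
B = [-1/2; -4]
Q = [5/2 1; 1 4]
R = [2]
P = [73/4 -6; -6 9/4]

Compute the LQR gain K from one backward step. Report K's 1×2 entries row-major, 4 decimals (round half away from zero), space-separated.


-0.1684 -1.4411

BᵀP = [14.8750 -6.0000]
S = R + BᵀPB = [2] + [16.5625] = [18.5625]
BᵀPA = [-3.1250 -26.7500]
K = S⁻¹·BᵀPA = [-0.1684 -1.4411]
A−BK = [0.9158 -2.7205; 2.3266 -6.2643]
AᵀP(A−BK) = [1.9739 -5.3784; -5.3784 23.0137]
P' = Q + AᵀP(A−BK) = [4.4739 -4.3784; -4.3784 27.0137]
tr(P') = 31.4876


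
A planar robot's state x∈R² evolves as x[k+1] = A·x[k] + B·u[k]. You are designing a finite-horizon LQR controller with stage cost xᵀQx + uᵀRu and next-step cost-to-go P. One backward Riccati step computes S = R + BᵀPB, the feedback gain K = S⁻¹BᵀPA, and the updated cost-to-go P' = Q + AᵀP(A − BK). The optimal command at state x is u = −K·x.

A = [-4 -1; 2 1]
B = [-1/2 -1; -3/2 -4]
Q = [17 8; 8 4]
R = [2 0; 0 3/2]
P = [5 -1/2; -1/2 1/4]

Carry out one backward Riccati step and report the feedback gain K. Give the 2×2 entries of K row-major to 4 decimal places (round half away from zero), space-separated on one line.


BᵀP = [-1.7500 -0.1250; -3.0000 -0.5000]
S = R + BᵀPB = [2 0; 0 3/2] + [1.0625 2.2500; 2.2500 5.0000] = [3.0625 2.2500; 2.2500 6.5000]
BᵀPA = [6.7500 1.6250; 11.0000 2.5000]
K = S⁻¹·BᵀPA = [1.2884 0.3326; 1.2463 0.2695]
A−BK = [-2.1095 -0.5642; 8.9179 2.5768]
AᵀP(A−BK) = [66.5937 18.2905; 18.2905 5.0358]
P' = Q + AᵀP(A−BK) = [83.5937 26.2905; 26.2905 9.0358]
tr(P') = 92.6295

1.2884 0.3326 1.2463 0.2695


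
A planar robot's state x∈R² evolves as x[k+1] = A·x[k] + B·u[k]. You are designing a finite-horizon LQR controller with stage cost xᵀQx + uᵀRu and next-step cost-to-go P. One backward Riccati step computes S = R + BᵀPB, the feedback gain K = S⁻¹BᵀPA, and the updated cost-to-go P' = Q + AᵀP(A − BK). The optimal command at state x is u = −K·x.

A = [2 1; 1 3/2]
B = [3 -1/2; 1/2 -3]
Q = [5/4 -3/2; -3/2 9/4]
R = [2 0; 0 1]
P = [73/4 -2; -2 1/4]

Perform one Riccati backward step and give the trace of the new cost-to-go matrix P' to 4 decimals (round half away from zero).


4.5102

BᵀP = [53.7500 -5.8750; -3.1250 0.2500]
S = R + BᵀPB = [2 0; 0 1] + [158.3125 -9.2500; -9.2500 0.8125] = [160.3125 -9.2500; -9.2500 1.8125]
BᵀPA = [101.6250 44.9375; -6.0000 -2.7500]
K = S⁻¹·BᵀPA = [0.6278 0.2732; -0.1066 -0.1229]
A−BK = [0.0634 0.1189; 0.3665 0.9948]
AᵀP(A−BK) = [0.8136 0.3716; 0.3716 0.1967]
P' = Q + AᵀP(A−BK) = [2.0636 -1.1284; -1.1284 2.4467]
tr(P') = 4.5102


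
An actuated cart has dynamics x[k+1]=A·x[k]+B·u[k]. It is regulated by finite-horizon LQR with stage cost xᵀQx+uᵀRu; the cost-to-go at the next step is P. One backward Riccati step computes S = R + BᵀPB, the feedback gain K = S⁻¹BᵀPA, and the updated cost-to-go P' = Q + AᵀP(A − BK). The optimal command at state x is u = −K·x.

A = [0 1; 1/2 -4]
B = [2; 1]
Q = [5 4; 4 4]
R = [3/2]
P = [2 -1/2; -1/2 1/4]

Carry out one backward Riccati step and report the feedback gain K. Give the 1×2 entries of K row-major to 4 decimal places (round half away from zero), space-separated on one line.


BᵀP = [3.5000 -0.7500]
S = R + BᵀPB = [3/2] + [6.2500] = [7.7500]
BᵀPA = [-0.3750 6.5000]
K = S⁻¹·BᵀPA = [-0.0484 0.8387]
A−BK = [0.0968 -0.6774; 0.5484 -4.8387]
AᵀP(A−BK) = [0.0444 -0.4355; -0.4355 4.5484]
P' = Q + AᵀP(A−BK) = [5.0444 3.5645; 3.5645 8.5484]
tr(P') = 13.5927

-0.0484 0.8387


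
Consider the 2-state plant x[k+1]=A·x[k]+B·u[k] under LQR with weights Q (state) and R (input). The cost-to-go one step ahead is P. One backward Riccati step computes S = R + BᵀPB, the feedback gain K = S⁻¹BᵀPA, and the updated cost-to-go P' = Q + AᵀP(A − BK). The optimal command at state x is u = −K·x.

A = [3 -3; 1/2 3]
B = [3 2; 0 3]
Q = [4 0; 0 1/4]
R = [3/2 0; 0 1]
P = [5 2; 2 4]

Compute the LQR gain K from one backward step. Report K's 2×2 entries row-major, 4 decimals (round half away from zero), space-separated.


0.8205 -1.4954 0.2051 0.8862

BᵀP = [15.0000 6.0000; 16.0000 16.0000]
S = R + BᵀPB = [3/2 0; 0 1] + [45.0000 48.0000; 48.0000 80.0000] = [46.5000 48.0000; 48.0000 81.0000]
BᵀPA = [48.0000 -27.0000; 56.0000 0.0000]
K = S⁻¹·BᵀPA = [0.8205 -1.4954; 0.2051 0.8862]
A−BK = [0.1282 -0.2862; -0.1154 0.3415]
AᵀP(A−BK) = [1.1282 -1.8462; -1.8462 4.6246]
P' = Q + AᵀP(A−BK) = [5.1282 -1.8462; -1.8462 4.8746]
tr(P') = 10.0028


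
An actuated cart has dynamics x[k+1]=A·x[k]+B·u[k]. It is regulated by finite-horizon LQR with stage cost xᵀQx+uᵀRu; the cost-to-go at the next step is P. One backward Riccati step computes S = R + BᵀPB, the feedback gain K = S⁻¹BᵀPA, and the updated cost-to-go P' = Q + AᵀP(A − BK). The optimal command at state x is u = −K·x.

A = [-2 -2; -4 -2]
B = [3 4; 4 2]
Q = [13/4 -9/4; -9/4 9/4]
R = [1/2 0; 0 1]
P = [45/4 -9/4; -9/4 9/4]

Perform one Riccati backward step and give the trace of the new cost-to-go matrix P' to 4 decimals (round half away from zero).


6.4452

BᵀP = [24.7500 2.2500; 40.5000 -4.5000]
S = R + BᵀPB = [1/2 0; 0 1] + [83.2500 103.5000; 103.5000 153.0000] = [83.7500 103.5000; 103.5000 154.0000]
BᵀPA = [-58.5000 -54.0000; -63.0000 -72.0000]
K = S⁻¹·BᵀPA = [-1.1388 -0.3954; 0.3563 -0.2018]
A−BK = [-0.0087 -0.0066; -0.1574 -0.0149]
AᵀP(A−BK) = [0.8258 0.1565; 0.1565 0.1194]
P' = Q + AᵀP(A−BK) = [4.0758 -2.0935; -2.0935 2.3694]
tr(P') = 6.4452


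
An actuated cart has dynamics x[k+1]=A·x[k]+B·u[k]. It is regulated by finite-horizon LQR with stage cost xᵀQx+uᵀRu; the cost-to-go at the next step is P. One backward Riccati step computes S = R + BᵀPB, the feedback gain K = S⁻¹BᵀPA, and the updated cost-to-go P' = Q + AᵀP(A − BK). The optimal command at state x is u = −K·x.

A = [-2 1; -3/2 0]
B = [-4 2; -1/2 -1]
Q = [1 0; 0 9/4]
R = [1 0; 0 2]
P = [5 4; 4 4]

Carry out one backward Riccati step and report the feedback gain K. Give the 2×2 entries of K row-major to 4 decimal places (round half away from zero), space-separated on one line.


0.7961 -0.2105 0.2697 0.0526

BᵀP = [-22.0000 -18.0000; 6.0000 4.0000]
S = R + BᵀPB = [1 0; 0 2] + [97.0000 -26.0000; -26.0000 8.0000] = [98.0000 -26.0000; -26.0000 10.0000]
BᵀPA = [71.0000 -22.0000; -18.0000 6.0000]
K = S⁻¹·BᵀPA = [0.7961 -0.2105; 0.2697 0.0526]
A−BK = [0.6447 0.0526; -0.8322 -0.0526]
AᵀP(A−BK) = [1.3355 -0.1053; -0.1053 0.0526]
P' = Q + AᵀP(A−BK) = [2.3355 -0.1053; -0.1053 2.3026]
tr(P') = 4.6382


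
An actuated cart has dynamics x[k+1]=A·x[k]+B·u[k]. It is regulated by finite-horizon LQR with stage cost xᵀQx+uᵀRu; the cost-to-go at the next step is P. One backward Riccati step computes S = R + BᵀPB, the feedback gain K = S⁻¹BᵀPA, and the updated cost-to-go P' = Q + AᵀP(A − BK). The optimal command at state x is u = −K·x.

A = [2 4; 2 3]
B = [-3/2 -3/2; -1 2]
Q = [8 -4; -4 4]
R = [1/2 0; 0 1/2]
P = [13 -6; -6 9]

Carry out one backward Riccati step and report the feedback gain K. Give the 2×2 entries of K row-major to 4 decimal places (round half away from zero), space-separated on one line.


BᵀP = [-13.5000 0.0000; -31.5000 27.0000]
S = R + BᵀPB = [1/2 0; 0 1/2] + [20.2500 20.2500; 20.2500 101.2500] = [20.7500 20.2500; 20.2500 101.7500]
BᵀPA = [-27.0000 -54.0000; -9.0000 -45.0000]
K = S⁻¹·BᵀPA = [-1.5077 -2.6940; 0.2116 0.0939]
A−BK = [0.0558 0.0998; 0.0691 0.1181]
AᵀP(A−BK) = [1.1962 2.1058; 2.1058 3.7470]
P' = Q + AᵀP(A−BK) = [9.1962 -1.8942; -1.8942 7.7470]
tr(P') = 16.9431

-1.5077 -2.6940 0.2116 0.0939


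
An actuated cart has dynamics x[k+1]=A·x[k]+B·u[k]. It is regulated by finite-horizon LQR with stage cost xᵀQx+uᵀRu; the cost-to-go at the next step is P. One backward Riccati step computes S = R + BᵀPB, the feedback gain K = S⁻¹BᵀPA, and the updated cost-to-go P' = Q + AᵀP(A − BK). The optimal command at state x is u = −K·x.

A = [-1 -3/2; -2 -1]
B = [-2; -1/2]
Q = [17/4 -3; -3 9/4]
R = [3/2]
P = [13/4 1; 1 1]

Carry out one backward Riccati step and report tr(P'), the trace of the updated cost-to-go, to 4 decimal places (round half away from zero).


BᵀP = [-7.0000 -2.5000]
S = R + BᵀPB = [3/2] + [15.2500] = [16.7500]
BᵀPA = [12.0000 13.0000]
K = S⁻¹·BᵀPA = [0.7164 0.7761]
A−BK = [0.4328 0.0522; -1.6418 -0.6119]
AᵀP(A−BK) = [2.6530 1.5616; 1.5616 1.2229]
P' = Q + AᵀP(A−BK) = [6.9030 -1.4384; -1.4384 3.4729]
tr(P') = 10.3759

10.3759


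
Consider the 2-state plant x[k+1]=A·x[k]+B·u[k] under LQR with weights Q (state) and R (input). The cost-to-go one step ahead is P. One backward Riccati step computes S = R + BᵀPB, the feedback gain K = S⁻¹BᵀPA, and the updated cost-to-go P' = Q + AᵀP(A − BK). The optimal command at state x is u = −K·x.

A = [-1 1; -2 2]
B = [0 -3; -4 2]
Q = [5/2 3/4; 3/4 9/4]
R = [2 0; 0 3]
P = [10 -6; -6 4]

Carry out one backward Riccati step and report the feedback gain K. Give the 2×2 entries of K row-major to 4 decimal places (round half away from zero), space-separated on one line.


0.3611 -0.3611 0.1522 -0.1522

BᵀP = [24.0000 -16.0000; -42.0000 26.0000]
S = R + BᵀPB = [2 0; 0 3] + [64.0000 -104.0000; -104.0000 178.0000] = [66.0000 -104.0000; -104.0000 181.0000]
BᵀPA = [8.0000 -8.0000; -10.0000 10.0000]
K = S⁻¹·BᵀPA = [0.3611 -0.3611; 0.1522 -0.1522]
A−BK = [-0.5434 0.5434; -0.8602 0.8602]
AᵀP(A−BK) = [0.6336 -0.6336; -0.6336 0.6336]
P' = Q + AᵀP(A−BK) = [3.1336 0.1164; 0.1164 2.8836]
tr(P') = 6.0173


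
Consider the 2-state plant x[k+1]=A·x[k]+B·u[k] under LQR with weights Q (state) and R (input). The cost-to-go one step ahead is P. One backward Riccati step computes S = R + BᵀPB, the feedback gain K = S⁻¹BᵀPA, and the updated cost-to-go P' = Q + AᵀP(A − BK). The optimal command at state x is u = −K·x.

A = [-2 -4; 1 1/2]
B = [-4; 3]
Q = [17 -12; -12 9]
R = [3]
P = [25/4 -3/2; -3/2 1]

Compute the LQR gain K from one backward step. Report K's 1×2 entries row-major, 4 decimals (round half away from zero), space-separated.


BᵀP = [-29.5000 9.0000]
S = R + BᵀPB = [3] + [145.0000] = [148.0000]
BᵀPA = [68.0000 122.5000]
K = S⁻¹·BᵀPA = [0.4595 0.8277]
A−BK = [-0.1622 -0.6892; -0.3784 -1.9831]
AᵀP(A−BK) = [0.7568 1.7162; 1.7162 4.8564]
P' = Q + AᵀP(A−BK) = [17.7568 -10.2838; -10.2838 13.8564]
tr(P') = 31.6132

0.4595 0.8277


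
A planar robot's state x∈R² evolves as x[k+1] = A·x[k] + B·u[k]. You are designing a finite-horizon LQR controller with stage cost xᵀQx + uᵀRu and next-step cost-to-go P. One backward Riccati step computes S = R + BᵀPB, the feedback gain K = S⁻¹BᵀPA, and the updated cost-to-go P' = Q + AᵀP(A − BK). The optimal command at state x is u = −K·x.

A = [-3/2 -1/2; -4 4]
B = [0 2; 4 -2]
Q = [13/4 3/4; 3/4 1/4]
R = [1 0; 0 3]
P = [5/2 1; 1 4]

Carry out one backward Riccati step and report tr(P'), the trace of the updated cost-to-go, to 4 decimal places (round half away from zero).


BᵀP = [4.0000 16.0000; 3.0000 -6.0000]
S = R + BᵀPB = [1 0; 0 3] + [64.0000 -24.0000; -24.0000 18.0000] = [65.0000 -24.0000; -24.0000 21.0000]
BᵀPA = [-70.0000 62.0000; 19.5000 -25.5000]
K = S⁻¹·BᵀPA = [-1.2700 0.8745; -0.5228 -0.2148]
A−BK = [-0.4544 -0.0703; 0.0342 0.0722]
AᵀP(A−BK) = [2.9225 -0.7191; -0.7191 0.9263]
P' = Q + AᵀP(A−BK) = [6.1725 0.0309; 0.0309 1.1763]
tr(P') = 7.3489

7.3489


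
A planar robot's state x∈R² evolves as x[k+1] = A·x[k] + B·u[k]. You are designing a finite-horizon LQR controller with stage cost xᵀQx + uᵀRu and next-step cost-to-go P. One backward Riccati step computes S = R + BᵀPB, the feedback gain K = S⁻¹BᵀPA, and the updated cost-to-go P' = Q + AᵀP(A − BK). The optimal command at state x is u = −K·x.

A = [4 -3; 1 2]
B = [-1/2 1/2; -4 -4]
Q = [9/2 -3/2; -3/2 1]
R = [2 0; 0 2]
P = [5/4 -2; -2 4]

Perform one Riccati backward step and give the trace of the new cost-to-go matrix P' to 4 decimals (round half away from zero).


12.1438

BᵀP = [7.3750 -15.0000; 8.6250 -17.0000]
S = R + BᵀPB = [2 0; 0 2] + [56.3125 63.6875; 63.6875 72.3125] = [58.3125 63.6875; 63.6875 74.3125]
BᵀPA = [14.5000 -52.1250; 17.5000 -59.8750]
K = S⁻¹·BᵀPA = [-0.1335 -0.2173; 0.3499 -0.6195]
A−BK = [3.7583 -2.7989; 1.8656 -1.3472]
AᵀP(A−BK) = [3.8124 -3.0081; -3.0081 2.8314]
P' = Q + AᵀP(A−BK) = [8.3124 -4.5081; -4.5081 3.8314]
tr(P') = 12.1438


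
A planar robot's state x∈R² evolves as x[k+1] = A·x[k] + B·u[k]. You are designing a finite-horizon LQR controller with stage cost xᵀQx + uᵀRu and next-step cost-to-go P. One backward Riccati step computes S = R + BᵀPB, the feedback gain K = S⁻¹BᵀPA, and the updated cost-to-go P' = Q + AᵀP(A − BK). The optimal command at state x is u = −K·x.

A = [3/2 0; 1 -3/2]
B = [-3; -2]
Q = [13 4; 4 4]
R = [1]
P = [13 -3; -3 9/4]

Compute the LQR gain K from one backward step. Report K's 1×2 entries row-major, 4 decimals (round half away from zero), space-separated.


-0.4945 -0.0742

BᵀP = [-33.0000 4.5000]
S = R + BᵀPB = [1] + [90.0000] = [91.0000]
BᵀPA = [-45.0000 -6.7500]
K = S⁻¹·BᵀPA = [-0.4945 -0.0742]
A−BK = [0.0165 -0.2225; 0.0110 -1.6484]
AᵀP(A−BK) = [0.2473 0.0371; 0.0371 4.5618]
P' = Q + AᵀP(A−BK) = [13.2473 4.0371; 4.0371 8.5618]
tr(P') = 21.8091


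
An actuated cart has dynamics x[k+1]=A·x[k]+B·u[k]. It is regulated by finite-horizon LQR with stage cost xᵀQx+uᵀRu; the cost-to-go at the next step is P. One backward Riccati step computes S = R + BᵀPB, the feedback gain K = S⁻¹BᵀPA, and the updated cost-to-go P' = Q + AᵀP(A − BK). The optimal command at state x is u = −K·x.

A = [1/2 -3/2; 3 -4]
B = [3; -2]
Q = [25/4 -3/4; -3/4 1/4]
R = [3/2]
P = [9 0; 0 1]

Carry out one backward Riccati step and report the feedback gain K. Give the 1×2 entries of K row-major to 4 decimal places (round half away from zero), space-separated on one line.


BᵀP = [27.0000 -2.0000]
S = R + BᵀPB = [3/2] + [85.0000] = [86.5000]
BᵀPA = [7.5000 -32.5000]
K = S⁻¹·BᵀPA = [0.0867 -0.3757]
A−BK = [0.2399 -0.3728; 3.1734 -4.7514]
AᵀP(A−BK) = [10.5997 -15.9321; -15.9321 24.0390]
P' = Q + AᵀP(A−BK) = [16.8497 -16.6821; -16.6821 24.2890]
tr(P') = 41.1387

0.0867 -0.3757


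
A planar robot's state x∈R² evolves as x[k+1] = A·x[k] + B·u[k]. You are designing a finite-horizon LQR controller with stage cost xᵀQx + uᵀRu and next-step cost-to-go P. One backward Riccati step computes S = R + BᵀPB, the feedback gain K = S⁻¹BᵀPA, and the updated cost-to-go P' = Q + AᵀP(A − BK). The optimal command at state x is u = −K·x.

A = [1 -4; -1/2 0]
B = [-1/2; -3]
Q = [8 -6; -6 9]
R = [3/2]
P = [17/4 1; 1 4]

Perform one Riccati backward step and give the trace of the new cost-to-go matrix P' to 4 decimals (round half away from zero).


79.1083

BᵀP = [-5.1250 -12.5000]
S = R + BᵀPB = [3/2] + [40.0625] = [41.5625]
BᵀPA = [1.1250 20.5000]
K = S⁻¹·BᵀPA = [0.0271 0.4932]
A−BK = [1.0135 -3.7534; -0.4188 1.4797]
AᵀP(A−BK) = [4.2195 -15.5549; -15.5549 57.8887]
P' = Q + AᵀP(A−BK) = [12.2195 -21.5549; -21.5549 66.8887]
tr(P') = 79.1083


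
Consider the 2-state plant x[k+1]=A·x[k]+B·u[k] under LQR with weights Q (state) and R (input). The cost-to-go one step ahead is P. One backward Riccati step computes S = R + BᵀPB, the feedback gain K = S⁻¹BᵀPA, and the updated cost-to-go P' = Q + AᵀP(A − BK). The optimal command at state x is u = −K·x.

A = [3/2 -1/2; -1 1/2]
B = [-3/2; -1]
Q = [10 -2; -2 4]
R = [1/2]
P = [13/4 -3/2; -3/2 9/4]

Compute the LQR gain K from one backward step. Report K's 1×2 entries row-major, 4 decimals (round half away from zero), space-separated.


-0.9101 0.3034

BᵀP = [-3.3750 0.0000]
S = R + BᵀPB = [1/2] + [5.0625] = [5.5625]
BᵀPA = [-5.0625 1.6875]
K = S⁻¹·BᵀPA = [-0.9101 0.3034]
A−BK = [0.1348 -0.0449; -1.9101 0.8034]
AᵀP(A−BK) = [9.4551 -3.9017; -3.9017 1.6131]
P' = Q + AᵀP(A−BK) = [19.4551 -5.9017; -5.9017 5.6131]
tr(P') = 25.0681


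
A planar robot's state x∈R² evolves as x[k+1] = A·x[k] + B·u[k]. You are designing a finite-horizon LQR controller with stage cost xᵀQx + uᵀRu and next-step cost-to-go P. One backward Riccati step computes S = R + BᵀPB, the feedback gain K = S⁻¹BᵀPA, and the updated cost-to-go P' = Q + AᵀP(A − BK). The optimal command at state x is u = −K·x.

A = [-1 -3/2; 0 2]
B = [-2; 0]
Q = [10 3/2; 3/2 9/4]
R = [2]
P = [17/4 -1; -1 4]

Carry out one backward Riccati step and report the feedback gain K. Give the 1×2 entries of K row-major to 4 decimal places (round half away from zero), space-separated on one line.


BᵀP = [-8.5000 2.0000]
S = R + BᵀPB = [2] + [17.0000] = [19.0000]
BᵀPA = [8.5000 16.7500]
K = S⁻¹·BᵀPA = [0.4474 0.8816]
A−BK = [-0.1053 0.2632; 0.0000 2.0000]
AᵀP(A−BK) = [0.4474 0.8816; 0.8816 16.7961]
P' = Q + AᵀP(A−BK) = [10.4474 2.3816; 2.3816 19.0461]
tr(P') = 29.4934

0.4474 0.8816


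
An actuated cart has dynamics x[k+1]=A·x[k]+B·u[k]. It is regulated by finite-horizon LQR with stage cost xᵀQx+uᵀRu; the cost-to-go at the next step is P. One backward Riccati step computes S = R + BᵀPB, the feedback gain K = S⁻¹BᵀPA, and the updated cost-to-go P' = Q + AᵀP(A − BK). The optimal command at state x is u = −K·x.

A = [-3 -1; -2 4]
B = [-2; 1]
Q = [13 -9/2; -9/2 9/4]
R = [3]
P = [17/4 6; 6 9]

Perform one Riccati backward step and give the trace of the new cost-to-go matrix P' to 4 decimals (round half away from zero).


207.2500

BᵀP = [-2.5000 -3.0000]
S = R + BᵀPB = [3] + [2.0000] = [5.0000]
BᵀPA = [13.5000 -9.5000]
K = S⁻¹·BᵀPA = [2.7000 -1.9000]
A−BK = [2.4000 -4.8000; -4.7000 5.9000]
AᵀP(A−BK) = [109.8000 -93.6000; -93.6000 82.2000]
P' = Q + AᵀP(A−BK) = [122.8000 -98.1000; -98.1000 84.4500]
tr(P') = 207.2500


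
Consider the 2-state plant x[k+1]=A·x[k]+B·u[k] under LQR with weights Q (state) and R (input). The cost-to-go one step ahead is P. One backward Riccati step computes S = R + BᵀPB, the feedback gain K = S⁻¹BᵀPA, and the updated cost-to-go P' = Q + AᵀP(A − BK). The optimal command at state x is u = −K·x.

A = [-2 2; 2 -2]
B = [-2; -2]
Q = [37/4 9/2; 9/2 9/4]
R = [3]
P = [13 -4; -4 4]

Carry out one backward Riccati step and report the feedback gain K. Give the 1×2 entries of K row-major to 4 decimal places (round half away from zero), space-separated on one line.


0.9231 -0.9231

BᵀP = [-18.0000 0.0000]
S = R + BᵀPB = [3] + [36.0000] = [39.0000]
BᵀPA = [36.0000 -36.0000]
K = S⁻¹·BᵀPA = [0.9231 -0.9231]
A−BK = [-0.1538 0.1538; 3.8462 -3.8462]
AᵀP(A−BK) = [66.7692 -66.7692; -66.7692 66.7692]
P' = Q + AᵀP(A−BK) = [76.0192 -62.2692; -62.2692 69.0192]
tr(P') = 145.0385


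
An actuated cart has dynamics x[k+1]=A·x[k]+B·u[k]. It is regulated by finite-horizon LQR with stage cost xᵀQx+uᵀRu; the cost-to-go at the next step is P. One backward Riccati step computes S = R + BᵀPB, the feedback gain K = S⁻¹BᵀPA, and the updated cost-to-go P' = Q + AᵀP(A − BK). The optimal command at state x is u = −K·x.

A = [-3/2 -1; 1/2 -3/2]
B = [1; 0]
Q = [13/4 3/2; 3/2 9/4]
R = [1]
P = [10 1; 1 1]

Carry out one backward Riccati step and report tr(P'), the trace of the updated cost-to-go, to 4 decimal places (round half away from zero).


BᵀP = [10.0000 1.0000]
S = R + BᵀPB = [1] + [10.0000] = [11.0000]
BᵀPA = [-14.5000 -11.5000]
K = S⁻¹·BᵀPA = [-1.3182 -1.0455]
A−BK = [-0.1818 0.0455; 0.5000 -1.5000]
AᵀP(A−BK) = [2.1364 0.8409; 0.8409 3.2273]
P' = Q + AᵀP(A−BK) = [5.3864 2.3409; 2.3409 5.4773]
tr(P') = 10.8636

10.8636


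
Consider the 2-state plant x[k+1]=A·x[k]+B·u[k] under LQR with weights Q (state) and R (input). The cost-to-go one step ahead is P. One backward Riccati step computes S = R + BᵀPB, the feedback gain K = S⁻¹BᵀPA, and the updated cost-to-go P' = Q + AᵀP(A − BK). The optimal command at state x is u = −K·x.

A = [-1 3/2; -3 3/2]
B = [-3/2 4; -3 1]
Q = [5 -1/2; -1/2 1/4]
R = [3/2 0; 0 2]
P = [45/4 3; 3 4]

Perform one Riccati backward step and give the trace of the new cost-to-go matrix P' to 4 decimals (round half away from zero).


7.1540

BᵀP = [-25.8750 -16.5000; 48.0000 16.0000]
S = R + BᵀPB = [3/2 0; 0 2] + [88.3125 -120.0000; -120.0000 208.0000] = [89.8125 -120.0000; -120.0000 210.0000]
BᵀPA = [75.3750 -63.5625; -96.0000 96.0000]
K = S⁻¹·BᵀPA = [0.9660 -0.4098; 0.0948 0.2230]
A−BK = [0.0696 -0.0066; -0.1970 0.0475]
AᵀP(A−BK) = [1.5450 -0.5803; -0.5803 0.3590]
P' = Q + AᵀP(A−BK) = [6.5450 -1.0803; -1.0803 0.6090]
tr(P') = 7.1540


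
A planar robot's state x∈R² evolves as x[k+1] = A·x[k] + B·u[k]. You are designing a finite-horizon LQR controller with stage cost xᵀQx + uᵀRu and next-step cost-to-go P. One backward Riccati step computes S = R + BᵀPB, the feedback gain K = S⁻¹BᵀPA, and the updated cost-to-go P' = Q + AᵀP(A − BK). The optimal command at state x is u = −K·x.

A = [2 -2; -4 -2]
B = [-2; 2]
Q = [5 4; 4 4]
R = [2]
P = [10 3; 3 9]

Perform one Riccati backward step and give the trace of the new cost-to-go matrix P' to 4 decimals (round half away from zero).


BᵀP = [-14.0000 12.0000]
S = R + BᵀPB = [2] + [52.0000] = [54.0000]
BᵀPA = [-76.0000 4.0000]
K = S⁻¹·BᵀPA = [-1.4074 0.0741]
A−BK = [-0.8148 -1.8519; -1.1852 -2.1481]
AᵀP(A−BK) = [29.0370 49.6296; 49.6296 99.7037]
P' = Q + AᵀP(A−BK) = [34.0370 53.6296; 53.6296 103.7037]
tr(P') = 137.7407

137.7407
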